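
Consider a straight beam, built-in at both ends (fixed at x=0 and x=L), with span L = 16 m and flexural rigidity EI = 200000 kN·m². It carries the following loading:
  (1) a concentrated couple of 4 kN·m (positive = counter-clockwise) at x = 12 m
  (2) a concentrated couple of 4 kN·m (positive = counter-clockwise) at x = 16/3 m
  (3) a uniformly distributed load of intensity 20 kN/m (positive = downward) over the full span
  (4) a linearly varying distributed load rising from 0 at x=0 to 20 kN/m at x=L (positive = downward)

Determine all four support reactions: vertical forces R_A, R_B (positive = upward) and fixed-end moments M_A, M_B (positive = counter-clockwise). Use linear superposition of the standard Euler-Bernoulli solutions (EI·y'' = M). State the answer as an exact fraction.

Load 1 — applied couple M₀=4 kN·m at a=12 m (b=L-a=4):
  R_A = 6M₀ab/L³ = 6·4·12·4/16³ = 9/32 kN
  M_A = M₀b(2a-b)/L² = 4·4·(2·12-4)/16² = 5/4 kN·m
  R_B = -6M₀ab/L³ = -6·4·12·4/16³ = -9/32 kN
  M_B = M₀a(2b-a)/L² = 4·12·(2·4-12)/16² = -3/4 kN·m
Load 2 — applied couple M₀=4 kN·m at a=16/3 m (b=L-a=32/3):
  R_A = 6M₀ab/L³ = 6·4·(16/3)·(32/3)/16³ = 1/3 kN
  M_A = M₀b(2a-b)/L² = 4·(32/3)·(2·(16/3)-(32/3))/16² = 0 kN·m
  R_B = -6M₀ab/L³ = -6·4·(16/3)·(32/3)/16³ = -1/3 kN
  M_B = M₀a(2b-a)/L² = 4·(16/3)·(2·(32/3)-(16/3))/16² = 4/3 kN·m
Load 3 — uniform load w=20 kN/m over full span:
  R_A = wL/2 = 20·16/2 = 160 kN
  M_A = wL²/12 = 20·16²/12 = 1280/3 kN·m
  R_B = wL/2 = 20·16/2 = 160 kN
  M_B = -wL²/12 = -20·16²/12 = -1280/3 kN·m
Load 4 — triangular load w₀=20 kN/m (0→w₀ over full span):
  R_A = 3w₀L/20 = 3·20·16/20 = 48 kN
  M_A = w₀L²/30 = 20·16²/30 = 512/3 kN·m
  R_B = 7w₀L/20 = 7·20·16/20 = 112 kN
  M_B = -w₀L²/20 = -20·16²/20 = -256 kN·m
Superposition: R_A = 20027/96 kN, M_A = 7183/12 kN·m, R_B = 26053/96 kN, M_B = -8185/12 kN·m

R_A = 20027/96 kN, M_A = 7183/12 kN·m, R_B = 26053/96 kN, M_B = -8185/12 kN·m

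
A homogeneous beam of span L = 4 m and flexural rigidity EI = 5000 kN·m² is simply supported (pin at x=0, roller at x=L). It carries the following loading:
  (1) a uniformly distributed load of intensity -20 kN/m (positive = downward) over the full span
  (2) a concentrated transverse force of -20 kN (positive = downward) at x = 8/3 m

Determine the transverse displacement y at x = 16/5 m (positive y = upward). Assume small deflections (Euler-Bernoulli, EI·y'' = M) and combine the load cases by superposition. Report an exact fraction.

y(16/5) = 68672/6328125 m

Load 1 — uniform load w=-20 kN/m over full span:
  y_1 = -wx(L³-2Lx²+x³)/(24EI) = -(-20)·(16/5)·(4³-2·4·(16/5)²+(16/5)³)/(24·5000) = 1856/234375 m
Load 2 — point force P=-20 kN at a=8/3 m (b=L-a=4/3):
  y_2 = -Pa(L-x)(2Lx-a²-x²)/(6LEI)  [x>a] = -(-20)·(8/3)·(4-(16/5))·(2·4·(16/5)-(8/3)²-(16/5)²)/(6·4·5000) = 3712/1265625 m
Superposition: y = Σ y_i = 68672/6328125 m ≈ 0.010852 m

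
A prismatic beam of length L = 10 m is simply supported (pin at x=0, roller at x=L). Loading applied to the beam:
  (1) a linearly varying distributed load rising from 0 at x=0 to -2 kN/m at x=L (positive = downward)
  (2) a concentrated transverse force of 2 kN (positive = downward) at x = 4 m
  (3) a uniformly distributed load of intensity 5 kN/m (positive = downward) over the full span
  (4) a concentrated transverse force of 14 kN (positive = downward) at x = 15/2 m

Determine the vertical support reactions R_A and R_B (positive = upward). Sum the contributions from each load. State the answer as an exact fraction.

R_A = 791/30 kN, R_B = 889/30 kN

Load 1 — triangular load w₀=-2 kN/m (0→w₀ over full span):
  R_A = w₀L/6 = (-2)·10/6 = -10/3 kN
  R_B = w₀L/3 = (-2)·10/3 = -20/3 kN
Load 2 — point force P=2 kN at a=4 m (b=L-a=6):
  R_A = Pb/L = 2·6/10 = 6/5 kN
  R_B = Pa/L = 2·4/10 = 4/5 kN
Load 3 — uniform load w=5 kN/m over full span:
  R_A = wL/2 = 5·10/2 = 25 kN
  R_B = wL/2 = 5·10/2 = 25 kN
Load 4 — point force P=14 kN at a=15/2 m (b=L-a=5/2):
  R_A = Pb/L = 14·(5/2)/10 = 7/2 kN
  R_B = Pa/L = 14·(15/2)/10 = 21/2 kN
Superposition: R_A = 791/30 kN, R_B = 889/30 kN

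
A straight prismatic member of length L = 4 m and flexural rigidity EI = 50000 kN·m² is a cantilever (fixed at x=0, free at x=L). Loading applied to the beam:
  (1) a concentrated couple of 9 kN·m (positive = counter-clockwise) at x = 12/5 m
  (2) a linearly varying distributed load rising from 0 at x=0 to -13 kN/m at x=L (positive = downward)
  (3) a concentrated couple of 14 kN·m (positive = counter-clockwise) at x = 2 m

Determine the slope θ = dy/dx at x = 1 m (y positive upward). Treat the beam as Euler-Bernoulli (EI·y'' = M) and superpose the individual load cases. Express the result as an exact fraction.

Load 1 — applied couple M₀=9 kN·m at a=12/5 m (b=L-a=8/5):
  θ_1 = M₀x/EI  [x≤a] = 9·1/50000 = 9/50000 rad
Load 2 — triangular load w₀=-13 kN/m (0→w₀ over full span):
  θ_2 = (w₀Lx²/4-w₀L²x/3-w₀x⁴/(24L))/EI = ((-13)·4·1²/4-(-13)·4²·1/3-(-13)·1⁴/(24·4))/50000 = 1807/1600000 rad
Load 3 — applied couple M₀=14 kN·m at a=2 m (b=L-a=2):
  θ_3 = M₀x/EI  [x≤a] = 14·1/50000 = 7/25000 rad
Superposition: θ = Σ θ_i = 2543/1600000 rad ≈ 0.001589 rad

θ(1) = 2543/1600000 rad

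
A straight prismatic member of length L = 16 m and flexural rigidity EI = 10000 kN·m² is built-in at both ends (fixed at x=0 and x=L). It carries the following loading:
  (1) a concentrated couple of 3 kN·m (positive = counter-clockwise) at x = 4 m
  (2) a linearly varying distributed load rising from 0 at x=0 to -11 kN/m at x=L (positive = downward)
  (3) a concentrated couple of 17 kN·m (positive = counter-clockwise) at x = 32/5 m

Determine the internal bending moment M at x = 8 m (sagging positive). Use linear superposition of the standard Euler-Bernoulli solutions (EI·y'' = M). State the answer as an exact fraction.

Load 1 — applied couple M₀=3 kN·m at a=4 m (b=L-a=12):
  M_1 = R_Ax - M_A - M₀  [x>a] with R_A=27/128, M_A=-9/16 = (27/128)·8 - (-9/16) - 3 = -3/4 kN·m
Load 2 — triangular load w₀=-11 kN/m (0→w₀ over full span):
  M_2 = 3w₀Lx/20 - w₀L²/30 - w₀x³/(6L) = 3·(-11)·16·8/20 - (-11)·16²/30 - (-11)·8³/(6·16) = -176/3 kN·m
Load 3 — applied couple M₀=17 kN·m at a=32/5 m (b=L-a=48/5):
  M_3 = R_Ax - M_A - M₀  [x>a] with R_A=153/100, M_A=51/25 = (153/100)·8 - (51/25) - 17 = -34/5 kN·m
Superposition: M = Σ M_i = -3973/60 kN·m ≈ -66.216667 kN·m

M(8) = -3973/60 kN·m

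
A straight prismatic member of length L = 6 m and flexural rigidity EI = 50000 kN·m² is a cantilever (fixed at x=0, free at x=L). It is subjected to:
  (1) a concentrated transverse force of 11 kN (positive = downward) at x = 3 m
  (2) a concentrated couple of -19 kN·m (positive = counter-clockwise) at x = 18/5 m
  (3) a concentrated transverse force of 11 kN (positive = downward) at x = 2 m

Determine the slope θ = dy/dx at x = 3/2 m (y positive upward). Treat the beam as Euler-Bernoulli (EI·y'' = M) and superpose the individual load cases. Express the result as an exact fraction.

Load 1 — point force P=11 kN at a=3 m (b=L-a=3):
  θ_1 = -Px(2a-x)/(2EI)  [x≤a] = -11·(3/2)·(2·3-(3/2))/(2·50000) = -297/400000 rad
Load 2 — applied couple M₀=-19 kN·m at a=18/5 m (b=L-a=12/5):
  θ_2 = M₀x/EI  [x≤a] = (-19)·(3/2)/50000 = -57/100000 rad
Load 3 — point force P=11 kN at a=2 m (b=L-a=4):
  θ_3 = -Px(2a-x)/(2EI)  [x≤a] = -11·(3/2)·(2·2-(3/2))/(2·50000) = -33/80000 rad
Superposition: θ = Σ θ_i = -69/40000 rad ≈ -0.001725 rad

θ(3/2) = -69/40000 rad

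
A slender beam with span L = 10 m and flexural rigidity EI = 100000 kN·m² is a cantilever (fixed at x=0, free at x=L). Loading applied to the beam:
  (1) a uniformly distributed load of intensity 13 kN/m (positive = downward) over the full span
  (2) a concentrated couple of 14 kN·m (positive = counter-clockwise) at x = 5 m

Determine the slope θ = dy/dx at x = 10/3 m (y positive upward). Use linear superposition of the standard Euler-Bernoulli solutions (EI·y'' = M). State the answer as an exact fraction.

θ(10/3) = -2993/202500 rad

Load 1 — uniform load w=13 kN/m over full span:
  θ_1 = -wx(x²-3Lx+3L²)/(6EI) = -13·(10/3)·((10/3)²-3·10·(10/3)+3·10²)/(6·100000) = -247/16200 rad
Load 2 — applied couple M₀=14 kN·m at a=5 m (b=L-a=5):
  θ_2 = M₀x/EI  [x≤a] = 14·(10/3)/100000 = 7/15000 rad
Superposition: θ = Σ θ_i = -2993/202500 rad ≈ -0.014780 rad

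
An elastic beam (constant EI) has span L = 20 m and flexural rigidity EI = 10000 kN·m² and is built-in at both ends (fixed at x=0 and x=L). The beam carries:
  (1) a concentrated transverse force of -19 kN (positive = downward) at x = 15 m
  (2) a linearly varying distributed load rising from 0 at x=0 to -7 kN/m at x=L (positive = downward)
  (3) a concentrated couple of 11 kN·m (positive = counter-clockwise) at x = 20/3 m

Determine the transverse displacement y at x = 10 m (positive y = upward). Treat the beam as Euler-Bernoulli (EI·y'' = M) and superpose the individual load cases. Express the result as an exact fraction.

Load 1 — point force P=-19 kN at a=15 m (b=L-a=5):
  y_1 = -Pb²x²(3aL-(3a+b)x)/(6L³EI)  [x≤a] = -(-19)·5²·10²·(3·15·20-(3·15+5)·10)/(6·20³·10000) = 19/480 m
Load 2 — triangular load w₀=-7 kN/m (0→w₀ over full span):
  y_2 = -w₀x²(L-x)²(x+2L)/(120LEI) = -(-7)·10²·(20-10)²·(10+2·20)/(120·20·10000) = 7/48 m
Load 3 — applied couple M₀=11 kN·m at a=20/3 m (b=L-a=40/3):
  y_3 = (R_Ax³/6 - M_Ax²/2 - M₀(x-a)²/2)/EI  [x>a] with R_A=11/15, M_A=0 = ((11/15)·10³/6 - 0·10²/2 - 11·(10-(20/3))²/2)/10000 = 11/1800 m
Superposition: y = Σ y_i = 1379/7200 m ≈ 0.191528 m

y(10) = 1379/7200 m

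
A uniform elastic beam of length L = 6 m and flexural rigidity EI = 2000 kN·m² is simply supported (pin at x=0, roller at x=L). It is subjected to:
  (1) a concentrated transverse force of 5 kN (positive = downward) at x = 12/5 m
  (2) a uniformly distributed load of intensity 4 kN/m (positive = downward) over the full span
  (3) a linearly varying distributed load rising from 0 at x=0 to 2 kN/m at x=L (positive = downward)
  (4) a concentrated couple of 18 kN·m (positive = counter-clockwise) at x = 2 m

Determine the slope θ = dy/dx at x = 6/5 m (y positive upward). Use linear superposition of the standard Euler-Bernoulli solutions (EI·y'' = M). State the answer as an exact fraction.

θ(6/5) = -11469/625000 rad

Load 1 — point force P=5 kN at a=12/5 m (b=L-a=18/5):
  θ_1 = -Pb(L²-b²-3x²)/(6LEI)  [x≤a] = -5·(18/5)·(6²-(18/5)²-3·(6/5)²)/(6·6·2000) = -117/25000 rad
Load 2 — uniform load w=4 kN/m over full span:
  θ_2 = -w(L³-6Lx²+4x³)/(24EI) = -4·(6³-6·6·(6/5)²+4·(6/5)³)/(24·2000) = -891/62500 rad
Load 3 — triangular load w₀=2 kN/m (0→w₀ over full span):
  θ_3 = -w₀(7L⁴-30L²x²+15x⁴)/(360LEI) = -2·(7·6⁴-30·6²·(6/5)²+15·(6/5)⁴)/(360·6·2000) = -273/78125 rad
Load 4 — applied couple M₀=18 kN·m at a=2 m (b=L-a=4):
  θ_4 = (M₀x²/(2L)+C₁)/EI  [x≤a] with C₁=M₀(3b²-L²)/(6L)=6 = (18·(6/5)²/(2·6)+6)/2000 = 51/12500 rad
Superposition: θ = Σ θ_i = -11469/625000 rad ≈ -0.018350 rad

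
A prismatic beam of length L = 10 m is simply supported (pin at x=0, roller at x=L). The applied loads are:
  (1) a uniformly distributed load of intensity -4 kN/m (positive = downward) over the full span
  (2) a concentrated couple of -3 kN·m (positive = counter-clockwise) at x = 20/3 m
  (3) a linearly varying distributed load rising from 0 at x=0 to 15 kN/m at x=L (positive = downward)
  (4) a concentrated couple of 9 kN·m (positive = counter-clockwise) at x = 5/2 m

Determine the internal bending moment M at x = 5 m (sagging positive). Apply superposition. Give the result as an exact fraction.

M(5) = 151/4 kN·m

Load 1 — uniform load w=-4 kN/m over full span:
  M_1 = wx(L-x)/2 = (-4)·5·(10-5)/2 = -50 kN·m
Load 2 — applied couple M₀=-3 kN·m at a=20/3 m (b=L-a=10/3):
  M_2 = M₀x/L  [x≤a] = (-3)·5/10 = -3/2 kN·m
Load 3 — triangular load w₀=15 kN/m (0→w₀ over full span):
  M_3 = w₀Lx/6 - w₀x³/(6L) = 15·10·5/6 - 15·5³/(6·10) = 375/4 kN·m
Load 4 — applied couple M₀=9 kN·m at a=5/2 m (b=L-a=15/2):
  M_4 = M₀x/L - M₀  [x>a] = 9·5/10 - 9 = -9/2 kN·m
Superposition: M = Σ M_i = 151/4 kN·m ≈ 37.750000 kN·m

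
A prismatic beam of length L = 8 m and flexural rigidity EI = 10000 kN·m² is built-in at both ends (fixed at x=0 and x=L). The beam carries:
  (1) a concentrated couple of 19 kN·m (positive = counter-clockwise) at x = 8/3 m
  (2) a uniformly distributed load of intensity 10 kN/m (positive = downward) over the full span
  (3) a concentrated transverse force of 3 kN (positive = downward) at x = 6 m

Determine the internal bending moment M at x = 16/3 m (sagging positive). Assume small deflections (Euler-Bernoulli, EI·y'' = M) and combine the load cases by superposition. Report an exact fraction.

M(16/3) = 409/24 kN·m

Load 1 — applied couple M₀=19 kN·m at a=8/3 m (b=L-a=16/3):
  M_1 = R_Ax - M_A - M₀  [x>a] with R_A=19/6, M_A=0 = (19/6)·(16/3) - 0 - 19 = -19/9 kN·m
Load 2 — uniform load w=10 kN/m over full span:
  M_2 = wLx/2 - wL²/12 - wx²/2 = 10·8·(16/3)/2 - 10·8²/12 - 10·(16/3)²/2 = 160/9 kN·m
Load 3 — point force P=3 kN at a=6 m (b=L-a=2):
  M_3 = Pb²(3a+b)x/L³ - Pab²/L²  [x≤a] = 3·2²·(3·6+2)·(16/3)/8³ - 3·6·2²/8² = 11/8 kN·m
Superposition: M = Σ M_i = 409/24 kN·m ≈ 17.041667 kN·m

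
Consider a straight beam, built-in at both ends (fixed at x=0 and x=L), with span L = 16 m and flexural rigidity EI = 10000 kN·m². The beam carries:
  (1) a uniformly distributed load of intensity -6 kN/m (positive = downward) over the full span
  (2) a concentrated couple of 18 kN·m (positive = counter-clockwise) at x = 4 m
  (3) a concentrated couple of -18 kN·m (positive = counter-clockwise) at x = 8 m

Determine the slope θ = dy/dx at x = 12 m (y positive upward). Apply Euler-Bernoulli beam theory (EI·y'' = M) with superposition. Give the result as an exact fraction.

θ(12) = -1599/80000 rad

Load 1 — uniform load w=-6 kN/m over full span:
  θ_1 = -wx(L-x)(L-2x)/(12EI) = -(-6)·12·(16-12)·(16-2·12)/(12·10000) = -12/625 rad
Load 2 — applied couple M₀=18 kN·m at a=4 m (b=L-a=12):
  θ_2 = (R_Ax²/2 - M_Ax - M₀(x-a))/EI  [x>a] with R_A=81/64, M_A=-27/8 = ((81/64)·12²/2 - (-27/8)·12 - 18·(12-4))/10000 = -99/80000 rad
Load 3 — applied couple M₀=-18 kN·m at a=8 m (b=L-a=8):
  θ_3 = (R_Ax²/2 - M_Ax - M₀(x-a))/EI  [x>a] with R_A=-27/16, M_A=-9/2 = ((-27/16)·12²/2 - (-9/2)·12 - (-18)·(12-8))/10000 = 9/20000 rad
Superposition: θ = Σ θ_i = -1599/80000 rad ≈ -0.019987 rad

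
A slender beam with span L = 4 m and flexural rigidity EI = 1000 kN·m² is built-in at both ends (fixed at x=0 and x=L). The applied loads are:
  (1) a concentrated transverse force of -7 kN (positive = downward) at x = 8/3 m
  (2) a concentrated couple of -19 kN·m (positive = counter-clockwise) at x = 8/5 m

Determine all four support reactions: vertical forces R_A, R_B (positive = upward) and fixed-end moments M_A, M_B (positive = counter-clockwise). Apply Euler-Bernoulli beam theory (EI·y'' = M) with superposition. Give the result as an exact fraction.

R_A = -5842/675 kN, M_A = -2939/675 kN·m, R_B = 1117/675 kN, M_B = -1304/675 kN·m

Load 1 — point force P=-7 kN at a=8/3 m (b=L-a=4/3):
  R_A = Pb²(3a+b)/L³ = (-7)·(4/3)²·(3·(8/3)+(4/3))/4³ = -49/27 kN
  M_A = Pab²/L² = (-7)·(8/3)·(4/3)²/4² = -56/27 kN·m
  R_B = Pa²(a+3b)/L³ = (-7)·(8/3)²·((8/3)+3·(4/3))/4³ = -140/27 kN
  M_B = -Pa²b/L² = -(-7)·(8/3)²·(4/3)/4² = 112/27 kN·m
Load 2 — applied couple M₀=-19 kN·m at a=8/5 m (b=L-a=12/5):
  R_A = 6M₀ab/L³ = 6·(-19)·(8/5)·(12/5)/4³ = -171/25 kN
  M_A = M₀b(2a-b)/L² = (-19)·(12/5)·(2·(8/5)-(12/5))/4² = -57/25 kN·m
  R_B = -6M₀ab/L³ = -6·(-19)·(8/5)·(12/5)/4³ = 171/25 kN
  M_B = M₀a(2b-a)/L² = (-19)·(8/5)·(2·(12/5)-(8/5))/4² = -152/25 kN·m
Superposition: R_A = -5842/675 kN, M_A = -2939/675 kN·m, R_B = 1117/675 kN, M_B = -1304/675 kN·m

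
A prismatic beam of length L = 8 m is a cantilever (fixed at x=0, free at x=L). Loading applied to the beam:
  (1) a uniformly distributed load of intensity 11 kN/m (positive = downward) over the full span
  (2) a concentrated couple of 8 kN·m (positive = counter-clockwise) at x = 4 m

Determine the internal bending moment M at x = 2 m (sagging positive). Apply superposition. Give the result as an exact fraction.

Load 1 — uniform load w=11 kN/m over full span:
  M_1 = -w(L-x)²/2 = -11·(8-2)²/2 = -198 kN·m
Load 2 — applied couple M₀=8 kN·m at a=4 m (b=L-a=4):
  M_2 = M₀  [x≤a] = 8 = 8 kN·m
Superposition: M = Σ M_i = -190 kN·m ≈ -190.000000 kN·m

M(2) = -190 kN·m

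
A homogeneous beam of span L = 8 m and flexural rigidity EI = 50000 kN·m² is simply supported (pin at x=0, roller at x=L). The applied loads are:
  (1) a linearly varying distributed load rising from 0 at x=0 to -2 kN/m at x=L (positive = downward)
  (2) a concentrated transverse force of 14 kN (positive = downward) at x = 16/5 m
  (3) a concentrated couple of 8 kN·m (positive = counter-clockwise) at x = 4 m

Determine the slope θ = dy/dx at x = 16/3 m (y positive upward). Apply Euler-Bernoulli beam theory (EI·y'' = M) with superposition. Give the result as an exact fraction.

Load 1 — triangular load w₀=-2 kN/m (0→w₀ over full span):
  θ_1 = -w₀(7L⁴-30L²x²+15x⁴)/(360LEI) = -(-2)·(7·8⁴-30·8²·(16/3)²+15·(16/3)⁴)/(360·8·50000) = -728/3796875 rad
Load 2 — point force P=14 kN at a=16/5 m (b=L-a=24/5):
  θ_2 = -Pa(2L²-6Lx+3x²+a²)/(6LEI)  [x>a] = -14·(16/5)·(2·8²-6·8·(16/3)+3·(16/3)²+(16/5)²)/(6·8·50000) = 2128/3515625 rad
Load 3 — applied couple M₀=8 kN·m at a=4 m (b=L-a=4):
  θ_3 = (M₀x²/(2L)-M₀(x-a)+C₁)/EI  [x>a] with C₁=M₀(3b²-L²)/(6L)=-8/3 = (8·(16/3)²/(2·8)-8·((16/3)-4)+(-8/3))/50000 = 1/56250 rad
Superposition: θ = Σ θ_i = 81887/189843750 rad ≈ 0.000431 rad

θ(16/3) = 81887/189843750 rad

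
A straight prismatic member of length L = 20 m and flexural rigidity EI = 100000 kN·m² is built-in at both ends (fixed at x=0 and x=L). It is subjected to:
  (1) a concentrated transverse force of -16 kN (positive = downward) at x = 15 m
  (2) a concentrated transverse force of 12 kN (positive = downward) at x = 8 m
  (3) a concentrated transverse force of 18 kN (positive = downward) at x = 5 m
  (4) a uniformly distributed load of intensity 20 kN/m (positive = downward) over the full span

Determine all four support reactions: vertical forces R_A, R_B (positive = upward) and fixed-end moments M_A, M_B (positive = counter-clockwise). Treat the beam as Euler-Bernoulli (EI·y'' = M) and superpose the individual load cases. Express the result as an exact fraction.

Load 1 — point force P=-16 kN at a=15 m (b=L-a=5):
  R_A = Pb²(3a+b)/L³ = (-16)·5²·(3·15+5)/20³ = -5/2 kN
  M_A = Pab²/L² = (-16)·15·5²/20² = -15 kN·m
  R_B = Pa²(a+3b)/L³ = (-16)·15²·(15+3·5)/20³ = -27/2 kN
  M_B = -Pa²b/L² = -(-16)·15²·5/20² = 45 kN·m
Load 2 — point force P=12 kN at a=8 m (b=L-a=12):
  R_A = Pb²(3a+b)/L³ = 12·12²·(3·8+12)/20³ = 972/125 kN
  M_A = Pab²/L² = 12·8·12²/20² = 864/25 kN·m
  R_B = Pa²(a+3b)/L³ = 12·8²·(8+3·12)/20³ = 528/125 kN
  M_B = -Pa²b/L² = -12·8²·12/20² = -576/25 kN·m
Load 3 — point force P=18 kN at a=5 m (b=L-a=15):
  R_A = Pb²(3a+b)/L³ = 18·15²·(3·5+15)/20³ = 243/16 kN
  M_A = Pab²/L² = 18·5·15²/20² = 405/8 kN·m
  R_B = Pa²(a+3b)/L³ = 18·5²·(5+3·15)/20³ = 45/16 kN
  M_B = -Pa²b/L² = -18·5²·15/20² = -135/8 kN·m
Load 4 — uniform load w=20 kN/m over full span:
  R_A = wL/2 = 20·20/2 = 200 kN
  M_A = wL²/12 = 20·20²/12 = 2000/3 kN·m
  R_B = wL/2 = 20·20/2 = 200 kN
  M_B = -wL²/12 = -20·20²/12 = -2000/3 kN·m
Superposition: R_A = 440927/2000 kN, M_A = 442111/600 kN·m, R_B = 387073/2000 kN, M_B = -396949/600 kN·m

R_A = 440927/2000 kN, M_A = 442111/600 kN·m, R_B = 387073/2000 kN, M_B = -396949/600 kN·m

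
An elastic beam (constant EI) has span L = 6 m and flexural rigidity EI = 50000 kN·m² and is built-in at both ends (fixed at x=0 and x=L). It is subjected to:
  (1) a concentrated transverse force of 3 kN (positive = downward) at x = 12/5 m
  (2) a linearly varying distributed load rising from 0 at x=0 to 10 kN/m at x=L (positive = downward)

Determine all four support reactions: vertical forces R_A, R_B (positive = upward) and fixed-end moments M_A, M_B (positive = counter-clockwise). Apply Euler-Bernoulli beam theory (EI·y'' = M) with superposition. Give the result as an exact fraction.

R_A = 1368/125 kN, M_A = 1824/125 kN·m, R_B = 2757/125 kN, M_B = -2466/125 kN·m

Load 1 — point force P=3 kN at a=12/5 m (b=L-a=18/5):
  R_A = Pb²(3a+b)/L³ = 3·(18/5)²·(3·(12/5)+(18/5))/6³ = 243/125 kN
  M_A = Pab²/L² = 3·(12/5)·(18/5)²/6² = 324/125 kN·m
  R_B = Pa²(a+3b)/L³ = 3·(12/5)²·((12/5)+3·(18/5))/6³ = 132/125 kN
  M_B = -Pa²b/L² = -3·(12/5)²·(18/5)/6² = -216/125 kN·m
Load 2 — triangular load w₀=10 kN/m (0→w₀ over full span):
  R_A = 3w₀L/20 = 3·10·6/20 = 9 kN
  M_A = w₀L²/30 = 10·6²/30 = 12 kN·m
  R_B = 7w₀L/20 = 7·10·6/20 = 21 kN
  M_B = -w₀L²/20 = -10·6²/20 = -18 kN·m
Superposition: R_A = 1368/125 kN, M_A = 1824/125 kN·m, R_B = 2757/125 kN, M_B = -2466/125 kN·m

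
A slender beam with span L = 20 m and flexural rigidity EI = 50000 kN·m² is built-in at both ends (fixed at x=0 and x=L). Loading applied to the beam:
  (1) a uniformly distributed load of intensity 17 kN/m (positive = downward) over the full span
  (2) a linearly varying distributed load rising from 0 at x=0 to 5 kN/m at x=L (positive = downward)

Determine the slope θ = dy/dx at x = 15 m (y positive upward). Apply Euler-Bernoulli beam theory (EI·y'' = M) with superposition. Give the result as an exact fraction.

Load 1 — uniform load w=17 kN/m over full span:
  θ_1 = -wx(L-x)(L-2x)/(12EI) = -17·15·(20-15)·(20-2·15)/(12·50000) = 17/800 rad
Load 2 — triangular load w₀=5 kN/m (0→w₀ over full span):
  θ_2 = -w₀(2x(L-x)(L-2x)(x+2L)+x²(L-x)²)/(120LEI) = -5·(2·15·(20-15)·(20-2·15)·(15+2·20)+15²·(20-15)²)/(120·20·50000) = 41/12800 rad
Superposition: θ = Σ θ_i = 313/12800 rad ≈ 0.024453 rad

θ(15) = 313/12800 rad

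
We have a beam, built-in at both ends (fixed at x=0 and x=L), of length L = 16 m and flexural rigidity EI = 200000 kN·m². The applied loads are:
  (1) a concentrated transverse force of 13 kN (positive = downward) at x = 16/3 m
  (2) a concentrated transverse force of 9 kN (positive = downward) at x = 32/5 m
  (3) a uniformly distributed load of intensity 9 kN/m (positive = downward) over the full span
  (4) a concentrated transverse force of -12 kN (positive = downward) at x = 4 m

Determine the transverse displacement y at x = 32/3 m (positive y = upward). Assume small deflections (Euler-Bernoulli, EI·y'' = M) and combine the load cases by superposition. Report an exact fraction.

Load 1 — point force P=13 kN at a=16/3 m (b=L-a=32/3):
  y_1 = -Pa²(L-x)²(3bL-(3b+a)(L-x))/(6L³EI)  [x>a] = -13·(16/3)²·(16-(32/3))²·(3·(32/3)·16-(3·(32/3)+(16/3))·(16-(32/3)))/(6·16³·200000) = -4576/6834375 m
Load 2 — point force P=9 kN at a=32/5 m (b=L-a=48/5):
  y_2 = -Pa²(L-x)²(3bL-(3b+a)(L-x))/(6L³EI)  [x>a] = -9·(32/5)²·(16-(32/3))²·(3·(48/5)·16-(3·(48/5)+(32/5))·(16-(32/3)))/(6·16³·200000) = -2048/3515625 m
Load 3 — uniform load w=9 kN/m over full span:
  y_3 = -wx²(L-x)²/(24EI) = -9·(32/3)²·(16-(32/3))²/(24·200000) = -512/84375 m
Load 4 — point force P=-12 kN at a=4 m (b=L-a=12):
  y_4 = -Pa²(L-x)²(3bL-(3b+a)(L-x))/(6L³EI)  [x>a] = -(-12)·4²·(16-(32/3))²·(3·12·16-(3·12+4)·(16-(32/3)))/(6·16³·200000) = 34/84375 m
Superposition: y = Σ y_i = -5909414/854296875 m ≈ -0.006917 m

y(32/3) = -5909414/854296875 m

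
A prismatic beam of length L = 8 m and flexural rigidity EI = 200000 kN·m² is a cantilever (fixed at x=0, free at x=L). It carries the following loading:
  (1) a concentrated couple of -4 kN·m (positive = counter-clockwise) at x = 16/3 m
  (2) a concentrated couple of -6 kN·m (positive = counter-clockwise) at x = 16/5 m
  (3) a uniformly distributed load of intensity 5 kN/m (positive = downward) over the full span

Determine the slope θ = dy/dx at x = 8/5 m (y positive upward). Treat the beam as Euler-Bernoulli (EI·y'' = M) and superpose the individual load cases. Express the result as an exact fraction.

Load 1 — applied couple M₀=-4 kN·m at a=16/3 m (b=L-a=8/3):
  θ_1 = M₀x/EI  [x≤a] = (-4)·(8/5)/200000 = -1/31250 rad
Load 2 — applied couple M₀=-6 kN·m at a=16/5 m (b=L-a=24/5):
  θ_2 = M₀x/EI  [x≤a] = (-6)·(8/5)/200000 = -3/62500 rad
Load 3 — uniform load w=5 kN/m over full span:
  θ_3 = -wx(x²-3Lx+3L²)/(6EI) = -5·(8/5)·((8/5)²-3·8·(8/5)+3·8²)/(6·200000) = -244/234375 rad
Superposition: θ = Σ θ_i = -1051/937500 rad ≈ -0.001121 rad

θ(8/5) = -1051/937500 rad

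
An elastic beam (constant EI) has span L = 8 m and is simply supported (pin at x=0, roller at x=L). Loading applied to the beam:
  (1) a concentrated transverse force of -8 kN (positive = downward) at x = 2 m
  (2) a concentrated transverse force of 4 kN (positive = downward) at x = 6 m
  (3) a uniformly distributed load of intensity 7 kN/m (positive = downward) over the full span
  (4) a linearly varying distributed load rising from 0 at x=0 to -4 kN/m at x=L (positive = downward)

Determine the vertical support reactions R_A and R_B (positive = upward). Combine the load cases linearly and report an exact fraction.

R_A = 53/3 kN, R_B = 55/3 kN

Load 1 — point force P=-8 kN at a=2 m (b=L-a=6):
  R_A = Pb/L = (-8)·6/8 = -6 kN
  R_B = Pa/L = (-8)·2/8 = -2 kN
Load 2 — point force P=4 kN at a=6 m (b=L-a=2):
  R_A = Pb/L = 4·2/8 = 1 kN
  R_B = Pa/L = 4·6/8 = 3 kN
Load 3 — uniform load w=7 kN/m over full span:
  R_A = wL/2 = 7·8/2 = 28 kN
  R_B = wL/2 = 7·8/2 = 28 kN
Load 4 — triangular load w₀=-4 kN/m (0→w₀ over full span):
  R_A = w₀L/6 = (-4)·8/6 = -16/3 kN
  R_B = w₀L/3 = (-4)·8/3 = -32/3 kN
Superposition: R_A = 53/3 kN, R_B = 55/3 kN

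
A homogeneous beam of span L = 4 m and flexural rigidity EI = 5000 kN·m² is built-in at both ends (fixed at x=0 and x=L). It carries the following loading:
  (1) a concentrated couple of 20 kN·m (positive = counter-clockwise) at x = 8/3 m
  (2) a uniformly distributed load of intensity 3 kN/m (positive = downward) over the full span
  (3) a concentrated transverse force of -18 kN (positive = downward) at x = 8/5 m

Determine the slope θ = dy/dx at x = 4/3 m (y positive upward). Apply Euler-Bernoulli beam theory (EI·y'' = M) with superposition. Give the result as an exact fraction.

Load 1 — applied couple M₀=20 kN·m at a=8/3 m (b=L-a=4/3):
  θ_1 = (R_Ax²/2 - M_Ax)/EI  [x≤a] with R_A=20/3, M_A=20/3 = ((20/3)·(4/3)²/2 - (20/3)·(4/3))/5000 = -2/3375 rad
Load 2 — uniform load w=3 kN/m over full span:
  θ_2 = -wx(L-x)(L-2x)/(12EI) = -3·(4/3)·(4-(4/3))·(4-2·(4/3))/(12·5000) = -4/16875 rad
Load 3 — point force P=-18 kN at a=8/5 m (b=L-a=12/5):
  θ_3 = -Pb²x(2aL-(3a+b)x)/(2L³EI)  [x≤a] = -(-18)·(12/5)²·(4/3)·(2·(8/5)·4-(3·(8/5)+(12/5))·(4/3))/(2·4³·5000) = 54/78125 rad
Superposition: θ = Σ θ_i = -292/2109375 rad ≈ -0.000138 rad

θ(4/3) = -292/2109375 rad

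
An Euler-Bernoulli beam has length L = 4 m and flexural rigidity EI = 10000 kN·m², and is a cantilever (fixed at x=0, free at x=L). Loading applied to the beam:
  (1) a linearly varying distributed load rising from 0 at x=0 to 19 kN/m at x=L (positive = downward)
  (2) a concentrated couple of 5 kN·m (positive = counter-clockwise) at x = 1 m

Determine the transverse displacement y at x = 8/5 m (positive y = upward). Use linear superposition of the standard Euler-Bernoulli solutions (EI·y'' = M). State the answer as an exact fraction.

Load 1 — triangular load w₀=19 kN/m (0→w₀ over full span):
  y_1 = (w₀Lx³/12-w₀L²x²/6-w₀x⁵/(120L))/EI = (19·4·(8/5)³/12-19·4²·(8/5)²/6-19·(8/5)⁵/(120·4))/10000 = -305216/29296875 m
Load 2 — applied couple M₀=5 kN·m at a=1 m (b=L-a=3):
  y_2 = M₀a(2x-a)/(2EI)  [x>a] = 5·1·(2·(8/5)-1)/(2·10000) = 11/20000 m
Superposition: y = Σ y_i = -9251287/937500000 m ≈ -0.009868 m

y(8/5) = -9251287/937500000 m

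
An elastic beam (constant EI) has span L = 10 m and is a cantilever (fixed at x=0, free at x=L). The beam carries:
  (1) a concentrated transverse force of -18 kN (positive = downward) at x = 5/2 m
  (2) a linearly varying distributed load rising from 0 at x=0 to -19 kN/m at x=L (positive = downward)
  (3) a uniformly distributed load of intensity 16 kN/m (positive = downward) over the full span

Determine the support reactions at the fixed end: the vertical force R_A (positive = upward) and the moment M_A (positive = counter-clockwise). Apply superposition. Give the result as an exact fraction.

Load 1 — point force P=-18 kN at a=5/2 m (b=L-a=15/2):
  R_A = P = (-18) = -18 kN
  M_A = Pa = (-18)·(5/2) = -45 kN·m
Load 2 — triangular load w₀=-19 kN/m (0→w₀ over full span):
  R_A = w₀L/2 = (-19)·10/2 = -95 kN
  M_A = w₀L²/3 = (-19)·10²/3 = -1900/3 kN·m
Load 3 — uniform load w=16 kN/m over full span:
  R_A = wL = 16·10 = 160 kN
  M_A = wL²/2 = 16·10²/2 = 800 kN·m
Superposition: R_A = 47 kN, M_A = 365/3 kN·m

R_A = 47 kN, M_A = 365/3 kN·m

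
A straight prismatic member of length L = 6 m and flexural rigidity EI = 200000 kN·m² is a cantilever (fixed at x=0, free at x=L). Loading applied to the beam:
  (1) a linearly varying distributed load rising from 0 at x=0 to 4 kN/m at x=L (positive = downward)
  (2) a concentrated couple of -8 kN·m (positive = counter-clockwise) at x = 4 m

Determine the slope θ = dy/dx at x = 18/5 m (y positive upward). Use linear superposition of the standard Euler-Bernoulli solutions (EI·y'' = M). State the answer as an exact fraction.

θ(18/5) = -20079/31250000 rad

Load 1 — triangular load w₀=4 kN/m (0→w₀ over full span):
  θ_1 = (w₀Lx²/4-w₀L²x/3-w₀x⁴/(24L))/EI = (4·6·(18/5)²/4-4·6²·(18/5)/3-4·(18/5)⁴/(24·6))/200000 = -15579/31250000 rad
Load 2 — applied couple M₀=-8 kN·m at a=4 m (b=L-a=2):
  θ_2 = M₀x/EI  [x≤a] = (-8)·(18/5)/200000 = -9/62500 rad
Superposition: θ = Σ θ_i = -20079/31250000 rad ≈ -0.000643 rad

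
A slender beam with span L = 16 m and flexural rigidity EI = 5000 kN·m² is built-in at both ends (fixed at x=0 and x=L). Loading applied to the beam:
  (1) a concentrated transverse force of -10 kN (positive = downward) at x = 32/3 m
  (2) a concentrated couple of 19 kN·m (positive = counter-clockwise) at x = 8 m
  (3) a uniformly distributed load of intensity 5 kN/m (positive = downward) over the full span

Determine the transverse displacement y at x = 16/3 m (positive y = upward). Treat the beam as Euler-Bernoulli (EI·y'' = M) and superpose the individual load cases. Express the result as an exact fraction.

y(16/3) = -162316/1366875 m

Load 1 — point force P=-10 kN at a=32/3 m (b=L-a=16/3):
  y_1 = -Pb²x²(3aL-(3a+b)x)/(6L³EI)  [x≤a] = -(-10)·(16/3)²·(16/3)²·(3·(32/3)·16-(3·(32/3)+(16/3))·(16/3))/(6·16³·5000) = 5632/273375 m
Load 2 — applied couple M₀=19 kN·m at a=8 m (b=L-a=8):
  y_2 = (R_Ax³/6 - M_Ax²/2)/EI  [x≤a] with R_A=57/32, M_A=19/4 = ((57/32)·(16/3)³/6 - (19/4)·(16/3)²/2)/5000 = -76/16875 m
Load 3 — uniform load w=5 kN/m over full span:
  y_3 = -wx²(L-x)²/(24EI) = -5·(16/3)²·(16-(16/3))²/(24·5000) = -4096/30375 m
Superposition: y = Σ y_i = -162316/1366875 m ≈ -0.118750 m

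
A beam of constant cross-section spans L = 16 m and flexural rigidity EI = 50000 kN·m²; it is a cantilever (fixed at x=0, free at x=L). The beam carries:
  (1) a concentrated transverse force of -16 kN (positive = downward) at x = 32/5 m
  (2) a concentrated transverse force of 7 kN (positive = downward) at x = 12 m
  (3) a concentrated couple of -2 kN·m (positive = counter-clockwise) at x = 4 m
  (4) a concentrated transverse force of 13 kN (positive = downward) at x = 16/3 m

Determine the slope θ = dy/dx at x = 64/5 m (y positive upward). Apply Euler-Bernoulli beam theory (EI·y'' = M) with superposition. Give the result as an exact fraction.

Load 1 — point force P=-16 kN at a=32/5 m (b=L-a=48/5):
  θ_1 = -Pa²/(2EI)  [x>a] = -(-16)·(32/5)²/(2·50000) = 512/78125 rad
Load 2 — point force P=7 kN at a=12 m (b=L-a=4):
  θ_2 = -Pa²/(2EI)  [x>a] = -7·12²/(2·50000) = -63/6250 rad
Load 3 — applied couple M₀=-2 kN·m at a=4 m (b=L-a=12):
  θ_3 = M₀a/EI  [x>a] = (-2)·4/50000 = -1/6250 rad
Load 4 — point force P=13 kN at a=16/3 m (b=L-a=32/3):
  θ_4 = -Pa²/(2EI)  [x>a] = -13·(16/3)²/(2·50000) = -104/28125 rad
Superposition: θ = Σ θ_i = -5192/703125 rad ≈ -0.007384 rad

θ(64/5) = -5192/703125 rad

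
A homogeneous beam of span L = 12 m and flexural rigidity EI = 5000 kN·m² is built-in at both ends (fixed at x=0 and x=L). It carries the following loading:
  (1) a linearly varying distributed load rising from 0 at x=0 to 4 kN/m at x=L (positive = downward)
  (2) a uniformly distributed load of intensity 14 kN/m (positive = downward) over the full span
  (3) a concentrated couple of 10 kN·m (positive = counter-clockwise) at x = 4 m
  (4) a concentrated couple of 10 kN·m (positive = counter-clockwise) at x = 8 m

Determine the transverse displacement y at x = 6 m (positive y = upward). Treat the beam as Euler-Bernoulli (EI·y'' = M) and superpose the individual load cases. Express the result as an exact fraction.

y(6) = -108/625 m

Load 1 — triangular load w₀=4 kN/m (0→w₀ over full span):
  y_1 = -w₀x²(L-x)²(x+2L)/(120LEI) = -4·6²·(12-6)²·(6+2·12)/(120·12·5000) = -27/1250 m
Load 2 — uniform load w=14 kN/m over full span:
  y_2 = -wx²(L-x)²/(24EI) = -14·6²·(12-6)²/(24·5000) = -189/1250 m
Load 3 — applied couple M₀=10 kN·m at a=4 m (b=L-a=8):
  y_3 = (R_Ax³/6 - M_Ax²/2 - M₀(x-a)²/2)/EI  [x>a] with R_A=10/9, M_A=0 = ((10/9)·6³/6 - 0·6²/2 - 10·(6-4)²/2)/5000 = 1/250 m
Load 4 — applied couple M₀=10 kN·m at a=8 m (b=L-a=4):
  y_4 = (R_Ax³/6 - M_Ax²/2)/EI  [x≤a] with R_A=10/9, M_A=10/3 = ((10/9)·6³/6 - (10/3)·6²/2)/5000 = -1/250 m
Superposition: y = Σ y_i = -108/625 m ≈ -0.172800 m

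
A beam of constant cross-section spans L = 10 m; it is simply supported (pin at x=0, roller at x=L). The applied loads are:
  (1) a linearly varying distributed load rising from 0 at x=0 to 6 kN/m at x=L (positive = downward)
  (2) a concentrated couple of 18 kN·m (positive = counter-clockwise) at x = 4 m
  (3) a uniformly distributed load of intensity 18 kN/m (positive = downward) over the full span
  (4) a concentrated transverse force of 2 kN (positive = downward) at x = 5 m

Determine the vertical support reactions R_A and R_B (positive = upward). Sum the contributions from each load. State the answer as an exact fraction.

R_A = 514/5 kN, R_B = 546/5 kN

Load 1 — triangular load w₀=6 kN/m (0→w₀ over full span):
  R_A = w₀L/6 = 6·10/6 = 10 kN
  R_B = w₀L/3 = 6·10/3 = 20 kN
Load 2 — applied couple M₀=18 kN·m at a=4 m (b=L-a=6):
  R_A = M₀/L = 18/10 = 9/5 kN
  R_B = -M₀/L = -18/10 = -9/5 kN
Load 3 — uniform load w=18 kN/m over full span:
  R_A = wL/2 = 18·10/2 = 90 kN
  R_B = wL/2 = 18·10/2 = 90 kN
Load 4 — point force P=2 kN at a=5 m (b=L-a=5):
  R_A = Pb/L = 2·5/10 = 1 kN
  R_B = Pa/L = 2·5/10 = 1 kN
Superposition: R_A = 514/5 kN, R_B = 546/5 kN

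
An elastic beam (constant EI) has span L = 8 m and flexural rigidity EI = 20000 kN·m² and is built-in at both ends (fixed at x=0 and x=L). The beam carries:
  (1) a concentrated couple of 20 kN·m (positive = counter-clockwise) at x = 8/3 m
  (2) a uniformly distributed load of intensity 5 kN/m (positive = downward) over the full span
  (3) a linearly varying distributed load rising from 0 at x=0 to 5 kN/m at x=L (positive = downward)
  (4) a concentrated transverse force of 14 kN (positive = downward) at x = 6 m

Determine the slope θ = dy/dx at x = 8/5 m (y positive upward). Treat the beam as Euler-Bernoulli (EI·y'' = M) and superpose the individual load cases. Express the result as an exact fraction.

Load 1 — applied couple M₀=20 kN·m at a=8/3 m (b=L-a=16/3):
  θ_1 = (R_Ax²/2 - M_Ax)/EI  [x≤a] with R_A=10/3, M_A=0 = ((10/3)·(8/5)²/2 - 0·(8/5))/20000 = 2/9375 rad
Load 2 — uniform load w=5 kN/m over full span:
  θ_2 = -wx(L-x)(L-2x)/(12EI) = -5·(8/5)·(8-(8/5))·(8-2·(8/5))/(12·20000) = -16/15625 rad
Load 3 — triangular load w₀=5 kN/m (0→w₀ over full span):
  θ_3 = -w₀(2x(L-x)(L-2x)(x+2L)+x²(L-x)²)/(120LEI) = -5·(2·(8/5)·(8-(8/5))·(8-2·(8/5))·((8/5)+2·8)+(8/5)²·(8-(8/5))²)/(120·8·20000) = -112/234375 rad
Load 4 — point force P=14 kN at a=6 m (b=L-a=2):
  θ_4 = -Pb²x(2aL-(3a+b)x)/(2L³EI)  [x≤a] = -14·2²·(8/5)·(2·6·8-(3·6+2)·(8/5))/(2·8³·20000) = -7/25000 rad
Superposition: θ = Σ θ_i = -2941/1875000 rad ≈ -0.001569 rad

θ(8/5) = -2941/1875000 rad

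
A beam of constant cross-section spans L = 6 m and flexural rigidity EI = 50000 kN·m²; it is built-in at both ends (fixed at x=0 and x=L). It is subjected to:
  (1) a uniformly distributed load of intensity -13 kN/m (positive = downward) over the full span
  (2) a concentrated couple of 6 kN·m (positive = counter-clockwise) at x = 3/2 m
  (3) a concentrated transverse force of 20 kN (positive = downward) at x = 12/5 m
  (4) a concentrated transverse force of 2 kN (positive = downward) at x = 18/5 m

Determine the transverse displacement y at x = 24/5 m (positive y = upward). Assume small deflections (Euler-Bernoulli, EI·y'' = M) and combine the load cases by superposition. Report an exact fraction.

y(24/5) = 741213/3125000000 m

Load 1 — uniform load w=-13 kN/m over full span:
  y_1 = -wx²(L-x)²/(24EI) = -(-13)·(24/5)²·(6-(24/5))²/(24·50000) = 702/1953125 m
Load 2 — applied couple M₀=6 kN·m at a=3/2 m (b=L-a=9/2):
  y_2 = (R_Ax³/6 - M_Ax²/2 - M₀(x-a)²/2)/EI  [x>a] with R_A=9/8, M_A=-9/8 = ((9/8)·(24/5)³/6 - (-9/8)·(24/5)²/2 - 6·((24/5)-(3/2))²/2)/50000 = 513/25000000 m
Load 3 — point force P=20 kN at a=12/5 m (b=L-a=18/5):
  y_3 = -Pa²(L-x)²(3bL-(3b+a)(L-x))/(6L³EI)  [x>a] = -20·(12/5)²·(6-(24/5))²·(3·(18/5)·6-(3·(18/5)+(12/5))·(6-(24/5)))/(6·6³·50000) = -1224/9765625 m
Load 4 — point force P=2 kN at a=18/5 m (b=L-a=12/5):
  y_4 = -Pa²(L-x)²(3bL-(3b+a)(L-x))/(6L³EI)  [x>a] = -2·(18/5)²·(6-(24/5))²·(3·(12/5)·6-(3·(12/5)+(18/5))·(6-(24/5)))/(6·6³·50000) = -1701/97656250 m
Superposition: y = Σ y_i = 741213/3125000000 m ≈ 0.000237 m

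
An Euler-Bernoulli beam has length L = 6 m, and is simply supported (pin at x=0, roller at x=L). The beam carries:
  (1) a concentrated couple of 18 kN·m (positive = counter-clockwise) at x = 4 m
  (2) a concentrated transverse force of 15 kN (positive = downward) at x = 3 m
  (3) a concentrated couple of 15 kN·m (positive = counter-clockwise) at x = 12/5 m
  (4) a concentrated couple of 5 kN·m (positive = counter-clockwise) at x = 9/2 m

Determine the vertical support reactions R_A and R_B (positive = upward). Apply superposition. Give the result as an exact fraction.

Load 1 — applied couple M₀=18 kN·m at a=4 m (b=L-a=2):
  R_A = M₀/L = 18/6 = 3 kN
  R_B = -M₀/L = -18/6 = -3 kN
Load 2 — point force P=15 kN at a=3 m (b=L-a=3):
  R_A = Pb/L = 15·3/6 = 15/2 kN
  R_B = Pa/L = 15·3/6 = 15/2 kN
Load 3 — applied couple M₀=15 kN·m at a=12/5 m (b=L-a=18/5):
  R_A = M₀/L = 15/6 = 5/2 kN
  R_B = -M₀/L = -15/6 = -5/2 kN
Load 4 — applied couple M₀=5 kN·m at a=9/2 m (b=L-a=3/2):
  R_A = M₀/L = 5/6 kN
  R_B = -M₀/L = -5/6 kN
Superposition: R_A = 83/6 kN, R_B = 7/6 kN

R_A = 83/6 kN, R_B = 7/6 kN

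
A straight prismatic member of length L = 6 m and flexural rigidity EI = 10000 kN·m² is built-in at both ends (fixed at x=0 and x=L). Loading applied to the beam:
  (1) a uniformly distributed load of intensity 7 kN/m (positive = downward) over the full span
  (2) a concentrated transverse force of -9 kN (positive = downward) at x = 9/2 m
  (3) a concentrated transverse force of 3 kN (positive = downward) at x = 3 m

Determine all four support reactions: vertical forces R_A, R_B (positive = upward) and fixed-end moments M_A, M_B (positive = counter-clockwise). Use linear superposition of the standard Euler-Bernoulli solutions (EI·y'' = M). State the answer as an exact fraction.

Load 1 — uniform load w=7 kN/m over full span:
  R_A = wL/2 = 7·6/2 = 21 kN
  M_A = wL²/12 = 7·6²/12 = 21 kN·m
  R_B = wL/2 = 7·6/2 = 21 kN
  M_B = -wL²/12 = -7·6²/12 = -21 kN·m
Load 2 — point force P=-9 kN at a=9/2 m (b=L-a=3/2):
  R_A = Pb²(3a+b)/L³ = (-9)·(3/2)²·(3·(9/2)+(3/2))/6³ = -45/32 kN
  M_A = Pab²/L² = (-9)·(9/2)·(3/2)²/6² = -81/32 kN·m
  R_B = Pa²(a+3b)/L³ = (-9)·(9/2)²·((9/2)+3·(3/2))/6³ = -243/32 kN
  M_B = -Pa²b/L² = -(-9)·(9/2)²·(3/2)/6² = 243/32 kN·m
Load 3 — point force P=3 kN at a=3 m (b=L-a=3):
  R_A = Pb²(3a+b)/L³ = 3·3²·(3·3+3)/6³ = 3/2 kN
  M_A = Pab²/L² = 3·3·3²/6² = 9/4 kN·m
  R_B = Pa²(a+3b)/L³ = 3·3²·(3+3·3)/6³ = 3/2 kN
  M_B = -Pa²b/L² = -3·3²·3/6² = -9/4 kN·m
Superposition: R_A = 675/32 kN, M_A = 663/32 kN·m, R_B = 477/32 kN, M_B = -501/32 kN·m

R_A = 675/32 kN, M_A = 663/32 kN·m, R_B = 477/32 kN, M_B = -501/32 kN·m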